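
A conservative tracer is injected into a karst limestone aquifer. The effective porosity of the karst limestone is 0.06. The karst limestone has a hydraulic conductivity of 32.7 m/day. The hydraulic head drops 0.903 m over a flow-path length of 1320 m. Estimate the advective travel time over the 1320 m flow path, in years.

Hydraulic gradient i = Δh / L = 0.903 / 1320 = 0.0006841.
Darcy flux q = K · i = 32.70 × 0.0006841 = 0.02237 m/day.
Seepage velocity v = q / n_e = 0.02237 / 0.06 = 0.3728 m/day.
Travel time t = L / v = 1320 / 0.3728 = 3540 days = 9.693 years.

9.69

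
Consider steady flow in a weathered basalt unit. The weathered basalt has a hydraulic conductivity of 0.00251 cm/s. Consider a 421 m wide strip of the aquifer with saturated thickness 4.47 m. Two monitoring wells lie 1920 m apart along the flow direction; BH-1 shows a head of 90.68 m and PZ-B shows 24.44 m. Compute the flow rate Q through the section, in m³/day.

141

Convert K: 0.00251 cm/s × 864 = 2.169 m/day.
Cross-sectional area A = 421 × 4.47 = 1882 m².
Hydraulic gradient i = (90.68 − 24.44) / 1920 = 66.24 / 1920 = 0.03450.
Darcy's law: Q = K · A · i = 2.169 × 1882 × 0.03450 = 140.8 m³/day.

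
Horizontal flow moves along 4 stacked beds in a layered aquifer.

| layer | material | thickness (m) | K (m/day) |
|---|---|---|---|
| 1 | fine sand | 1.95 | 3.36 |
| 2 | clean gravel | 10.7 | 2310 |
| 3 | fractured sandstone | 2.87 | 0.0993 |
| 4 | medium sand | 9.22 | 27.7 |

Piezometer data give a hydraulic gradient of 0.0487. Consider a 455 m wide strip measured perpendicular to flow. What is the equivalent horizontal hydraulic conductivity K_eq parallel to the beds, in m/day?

1010

Flow is parallel to layering, so each bed carries its own Darcy discharge and the transmissivities add.
Σ(K_i·b_i) = 3.36×1.95 + 2310×10.7 + 0.0993×2.87 + 27.7×9.22 = 24979 m²/day.
Total thickness b = 24.74 m, so K_eq = Σ(K_i·b_i)/b = 1010 m/day.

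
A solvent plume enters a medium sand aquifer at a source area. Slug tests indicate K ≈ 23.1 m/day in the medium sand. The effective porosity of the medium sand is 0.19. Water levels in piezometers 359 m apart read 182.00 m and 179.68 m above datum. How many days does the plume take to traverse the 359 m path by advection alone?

457

Hydraulic gradient i = (182.00 − 179.68) / 359 = 2.32 / 359 = 0.006462.
Darcy flux q = K · i = 23.10 × 0.006462 = 0.1493 m/day.
Seepage velocity v = q / n_e = 0.1493 / 0.19 = 0.7857 m/day.
Travel time t = L / v = 359 / 0.7857 = 456.9 days.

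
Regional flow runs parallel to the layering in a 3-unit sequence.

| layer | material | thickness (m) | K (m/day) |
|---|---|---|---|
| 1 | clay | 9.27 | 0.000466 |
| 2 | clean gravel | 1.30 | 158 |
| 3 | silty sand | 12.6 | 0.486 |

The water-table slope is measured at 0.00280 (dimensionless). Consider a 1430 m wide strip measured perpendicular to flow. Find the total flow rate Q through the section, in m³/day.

847

Flow is parallel to layering, so each bed carries its own Darcy discharge and the transmissivities add.
Σ(K_i·b_i) = 0.000466×9.27 + 158×1.30 + 0.486×12.6 = 211.5 m²/day.
Hydraulic gradient i = 0.00280.
Q = Σ(K_i·b_i) · W · i = 211.5 × 1430 × 0.002800 = 847.0 m³/day.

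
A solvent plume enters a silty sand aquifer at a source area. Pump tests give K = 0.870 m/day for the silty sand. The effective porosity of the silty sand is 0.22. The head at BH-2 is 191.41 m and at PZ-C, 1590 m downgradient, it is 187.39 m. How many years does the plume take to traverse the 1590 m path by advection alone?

435

Hydraulic gradient i = (191.41 − 187.39) / 1590 = 4.02 / 1590 = 0.002528.
Darcy flux q = K · i = 0.8700 × 0.002528 = 0.002200 m/day.
Seepage velocity v = q / n_e = 0.002200 / 0.22 = 0.009998 m/day.
Travel time t = L / v = 1590 / 0.009998 = 1.590e+05 days = 435.4 years.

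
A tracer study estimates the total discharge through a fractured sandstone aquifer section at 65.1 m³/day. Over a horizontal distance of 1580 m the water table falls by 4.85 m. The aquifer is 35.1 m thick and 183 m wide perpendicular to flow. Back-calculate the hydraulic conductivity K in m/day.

3.30

Cross-sectional area A = 183 × 35.1 = 6423 m².
Hydraulic gradient i = Δh / L = 4.85 / 1580 = 0.003070.
From Q = K·A·i, K = Q / (A·i) = 65.1 / (6423 × 0.003070) = 3.302 m/day.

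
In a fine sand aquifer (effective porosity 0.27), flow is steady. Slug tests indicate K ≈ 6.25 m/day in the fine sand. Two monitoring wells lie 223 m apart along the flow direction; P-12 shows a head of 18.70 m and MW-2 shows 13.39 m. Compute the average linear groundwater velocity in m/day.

Hydraulic gradient i = (18.70 − 13.39) / 223 = 5.31 / 223 = 0.02381.
Darcy flux q = K · i = 6.250 × 0.02381 = 0.1488 m/day.
Seepage velocity v = q / n_e = 0.1488 / 0.27 = 0.5512 m/day.

0.551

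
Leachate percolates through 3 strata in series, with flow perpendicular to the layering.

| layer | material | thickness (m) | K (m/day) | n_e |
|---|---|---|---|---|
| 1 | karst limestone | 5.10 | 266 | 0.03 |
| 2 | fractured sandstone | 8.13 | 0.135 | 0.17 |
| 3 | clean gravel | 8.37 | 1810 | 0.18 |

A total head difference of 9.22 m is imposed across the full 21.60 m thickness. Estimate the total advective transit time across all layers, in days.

With flow normal to the layers, continuity requires the same specific discharge q through every layer.
Σ(b_i/K_i) = 5.10/266 + 8.13/0.135 + 8.37/1810 = 60.25 d.
q = Δh / Σ(b_i/K_i) = 9.22 / 60.25 = 0.1530 m/day.
In each layer the seepage velocity is v_i = q/n_i, so the layer transit time is t_i = b_i·n_i / q:
  layer 1 (karst limestone): t_1 = 5.10 × 0.03 / 0.1530 = 0.9997 d
  layer 2 (fractured sandstone): t_2 = 8.13 × 0.17 / 0.1530 = 9.031 d
  layer 3 (clean gravel): t_3 = 8.37 × 0.18 / 0.1530 = 9.845 d
Total t = Σ t_i = 19.88 days.

19.9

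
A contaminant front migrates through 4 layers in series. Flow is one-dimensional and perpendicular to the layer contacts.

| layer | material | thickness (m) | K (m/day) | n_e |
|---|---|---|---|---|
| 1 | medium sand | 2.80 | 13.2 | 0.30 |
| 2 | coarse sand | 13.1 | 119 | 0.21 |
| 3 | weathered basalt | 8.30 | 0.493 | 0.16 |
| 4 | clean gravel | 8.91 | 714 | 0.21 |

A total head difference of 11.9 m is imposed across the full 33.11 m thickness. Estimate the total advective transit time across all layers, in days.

9.80

With flow normal to the layers, continuity requires the same specific discharge q through every layer.
Σ(b_i/K_i) = 2.80/13.2 + 13.1/119 + 8.30/0.493 + 8.91/714 = 17.17 d.
q = Δh / Σ(b_i/K_i) = 11.9 / 17.17 = 0.6931 m/day.
In each layer the seepage velocity is v_i = q/n_i, so the layer transit time is t_i = b_i·n_i / q:
  layer 1 (medium sand): t_1 = 2.80 × 0.30 / 0.6931 = 1.212 d
  layer 2 (coarse sand): t_2 = 13.1 × 0.21 / 0.6931 = 3.969 d
  layer 3 (weathered basalt): t_3 = 8.30 × 0.16 / 0.6931 = 1.916 d
  layer 4 (clean gravel): t_4 = 8.91 × 0.21 / 0.6931 = 2.700 d
Total t = Σ t_i = 9.797 days.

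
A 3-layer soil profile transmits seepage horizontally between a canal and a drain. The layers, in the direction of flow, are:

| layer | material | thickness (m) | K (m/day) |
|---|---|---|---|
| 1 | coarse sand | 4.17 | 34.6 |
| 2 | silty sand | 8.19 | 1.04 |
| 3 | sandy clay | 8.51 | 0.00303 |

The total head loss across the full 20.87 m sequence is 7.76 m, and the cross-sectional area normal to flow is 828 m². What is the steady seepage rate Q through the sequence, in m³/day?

Flow is perpendicular to layering, so the layers act in series and the equivalent K is the thickness-weighted harmonic mean.
Total thickness L = 4.17 + 8.19 + 8.51 = 20.87 m.
Σ(b_i/K_i) = 4.17/34.6 + 8.19/1.04 + 8.51/0.00303 = 2817 d.
K_eq = L / Σ(b_i/K_i) = 20.87 / 2817 = 0.007410 m/day.
Q = K_eq · A · (Δh/L) = 0.007410 × 828 × (7.76/20.87) = 2.281 m³/day.

2.28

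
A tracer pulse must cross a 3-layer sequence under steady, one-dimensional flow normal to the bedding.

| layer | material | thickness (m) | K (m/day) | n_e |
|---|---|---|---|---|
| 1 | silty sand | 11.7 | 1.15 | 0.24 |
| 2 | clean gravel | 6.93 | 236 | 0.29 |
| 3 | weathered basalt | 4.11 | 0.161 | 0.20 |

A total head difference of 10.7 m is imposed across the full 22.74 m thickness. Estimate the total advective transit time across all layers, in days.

18.8

With flow normal to the layers, continuity requires the same specific discharge q through every layer.
Σ(b_i/K_i) = 11.7/1.15 + 6.93/236 + 4.11/0.161 = 35.73 d.
q = Δh / Σ(b_i/K_i) = 10.7 / 35.73 = 0.2995 m/day.
In each layer the seepage velocity is v_i = q/n_i, so the layer transit time is t_i = b_i·n_i / q:
  layer 1 (silty sand): t_1 = 11.7 × 0.24 / 0.2995 = 9.377 d
  layer 2 (clean gravel): t_2 = 6.93 × 0.29 / 0.2995 = 6.711 d
  layer 3 (weathered basalt): t_3 = 4.11 × 0.20 / 0.2995 = 2.745 d
Total t = Σ t_i = 18.83 days.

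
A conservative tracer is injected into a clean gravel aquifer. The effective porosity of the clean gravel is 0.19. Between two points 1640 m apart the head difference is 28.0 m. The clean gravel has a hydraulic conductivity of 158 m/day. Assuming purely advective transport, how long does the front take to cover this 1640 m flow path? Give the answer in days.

Hydraulic gradient i = Δh / L = 28.0 / 1640 = 0.01707.
Darcy flux q = K · i = 158.0 × 0.01707 = 2.698 m/day.
Seepage velocity v = q / n_e = 2.698 / 0.19 = 14.20 m/day.
Travel time t = L / v = 1640 / 14.20 = 115.5 days.

116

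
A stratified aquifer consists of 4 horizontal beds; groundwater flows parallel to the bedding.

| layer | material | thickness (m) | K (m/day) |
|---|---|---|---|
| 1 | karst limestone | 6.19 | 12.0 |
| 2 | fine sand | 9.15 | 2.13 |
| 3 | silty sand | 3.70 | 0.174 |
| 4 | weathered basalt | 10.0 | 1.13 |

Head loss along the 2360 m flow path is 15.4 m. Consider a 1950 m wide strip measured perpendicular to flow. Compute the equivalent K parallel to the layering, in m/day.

3.64

Flow is parallel to layering, so each bed carries its own Darcy discharge and the transmissivities add.
Σ(K_i·b_i) = 12.0×6.19 + 2.13×9.15 + 0.174×3.70 + 1.13×10.0 = 105.7 m²/day.
Total thickness b = 29.04 m, so K_eq = Σ(K_i·b_i)/b = 3.640 m/day.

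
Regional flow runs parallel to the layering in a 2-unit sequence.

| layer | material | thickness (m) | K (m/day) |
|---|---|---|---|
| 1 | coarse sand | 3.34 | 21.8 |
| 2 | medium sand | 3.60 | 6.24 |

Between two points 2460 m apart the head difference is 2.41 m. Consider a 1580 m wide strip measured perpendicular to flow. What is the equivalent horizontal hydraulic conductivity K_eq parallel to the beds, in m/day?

Flow is parallel to layering, so each bed carries its own Darcy discharge and the transmissivities add.
Σ(K_i·b_i) = 21.8×3.34 + 6.24×3.60 = 95.28 m²/day.
Total thickness b = 6.940 m, so K_eq = Σ(K_i·b_i)/b = 13.73 m/day.

13.7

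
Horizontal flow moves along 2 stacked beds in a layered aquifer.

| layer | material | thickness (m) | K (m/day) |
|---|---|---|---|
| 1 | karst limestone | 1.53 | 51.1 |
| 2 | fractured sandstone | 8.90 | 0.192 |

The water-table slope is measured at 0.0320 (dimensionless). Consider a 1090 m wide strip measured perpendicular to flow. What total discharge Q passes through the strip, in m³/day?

Flow is parallel to layering, so each bed carries its own Darcy discharge and the transmissivities add.
Σ(K_i·b_i) = 51.1×1.53 + 0.192×8.90 = 79.89 m²/day.
Hydraulic gradient i = 0.0320.
Q = Σ(K_i·b_i) · W · i = 79.89 × 1090 × 0.03200 = 2787 m³/day.

2790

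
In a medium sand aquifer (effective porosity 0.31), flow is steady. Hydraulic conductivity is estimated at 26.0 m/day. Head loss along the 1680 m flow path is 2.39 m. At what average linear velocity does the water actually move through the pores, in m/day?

0.119

Hydraulic gradient i = Δh / L = 2.39 / 1680 = 0.001423.
Darcy flux q = K · i = 26.00 × 0.001423 = 0.03699 m/day.
Seepage velocity v = q / n_e = 0.03699 / 0.31 = 0.1193 m/day.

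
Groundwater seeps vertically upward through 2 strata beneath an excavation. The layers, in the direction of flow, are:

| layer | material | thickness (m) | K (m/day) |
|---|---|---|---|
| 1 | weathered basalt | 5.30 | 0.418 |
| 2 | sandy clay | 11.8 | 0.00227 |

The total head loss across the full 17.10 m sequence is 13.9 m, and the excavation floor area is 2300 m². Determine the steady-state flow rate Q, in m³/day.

6.14

Flow is perpendicular to layering, so the layers act in series and the equivalent K is the thickness-weighted harmonic mean.
Total thickness L = 5.30 + 11.8 = 17.10 m.
Σ(b_i/K_i) = 5.30/0.418 + 11.8/0.00227 = 5211 d.
K_eq = L / Σ(b_i/K_i) = 17.10 / 5211 = 0.003282 m/day.
Q = K_eq · A · (Δh/L) = 0.003282 × 2300 × (13.9/17.10) = 6.135 m³/day.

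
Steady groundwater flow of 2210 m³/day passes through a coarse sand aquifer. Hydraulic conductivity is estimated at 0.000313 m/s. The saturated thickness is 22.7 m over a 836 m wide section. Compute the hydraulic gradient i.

Convert K: 0.000313 m/s × 86400 = 27.04 m/day.
Cross-sectional area A = 836 × 22.7 = 18977 m².
From Q = K·A·i, i = Q / (K·A) = 2210 / (27.04 × 18977) = 0.004306.

0.00431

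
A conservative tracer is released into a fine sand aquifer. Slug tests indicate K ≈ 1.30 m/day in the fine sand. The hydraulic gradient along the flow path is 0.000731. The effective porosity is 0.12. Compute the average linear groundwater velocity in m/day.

0.00792

Hydraulic gradient i = 0.000731.
Darcy flux q = K · i = 1.300 × 0.0007310 = 0.0009503 m/day.
Seepage velocity v = q / n_e = 0.0009503 / 0.12 = 0.007919 m/day.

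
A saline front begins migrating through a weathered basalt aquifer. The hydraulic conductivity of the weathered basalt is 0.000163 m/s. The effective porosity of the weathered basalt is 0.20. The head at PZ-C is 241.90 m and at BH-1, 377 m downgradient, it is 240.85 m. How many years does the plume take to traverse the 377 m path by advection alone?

5.26

Convert K: 0.000163 m/s × 86400 = 14.08 m/day.
Hydraulic gradient i = (241.90 − 240.85) / 377 = 1.05 / 377 = 0.002785.
Darcy flux q = K · i = 14.08 × 0.002785 = 0.03922 m/day.
Seepage velocity v = q / n_e = 0.03922 / 0.20 = 0.1961 m/day.
Travel time t = L / v = 377 / 0.1961 = 1922 days = 5.263 years.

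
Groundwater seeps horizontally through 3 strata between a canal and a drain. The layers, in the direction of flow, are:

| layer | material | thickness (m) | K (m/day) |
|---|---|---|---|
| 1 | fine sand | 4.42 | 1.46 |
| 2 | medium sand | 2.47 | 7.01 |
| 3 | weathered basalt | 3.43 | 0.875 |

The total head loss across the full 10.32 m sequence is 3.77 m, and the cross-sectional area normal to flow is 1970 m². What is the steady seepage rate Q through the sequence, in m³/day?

Flow is perpendicular to layering, so the layers act in series and the equivalent K is the thickness-weighted harmonic mean.
Total thickness L = 4.42 + 2.47 + 3.43 = 10.32 m.
Σ(b_i/K_i) = 4.42/1.46 + 2.47/7.01 + 3.43/0.875 = 7.300 d.
K_eq = L / Σ(b_i/K_i) = 10.32 / 7.300 = 1.414 m/day.
Q = K_eq · A · (Δh/L) = 1.414 × 1970 × (3.77/10.32) = 1017 m³/day.

1020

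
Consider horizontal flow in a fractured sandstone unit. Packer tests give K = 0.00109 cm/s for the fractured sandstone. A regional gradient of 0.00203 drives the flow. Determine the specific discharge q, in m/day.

0.00191

Convert K: 0.00109 cm/s × 864 = 0.9418 m/day.
Hydraulic gradient i = 0.00203.
Specific discharge q = K · i = 0.9418 × 0.002030 = 0.001912 m/day.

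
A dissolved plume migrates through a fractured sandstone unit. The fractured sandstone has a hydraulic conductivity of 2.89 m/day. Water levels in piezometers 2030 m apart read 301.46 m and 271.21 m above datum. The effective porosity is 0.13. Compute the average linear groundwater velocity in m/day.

0.331

Hydraulic gradient i = (301.46 − 271.21) / 2030 = 30.25 / 2030 = 0.01490.
Darcy flux q = K · i = 2.890 × 0.01490 = 0.04307 m/day.
Seepage velocity v = q / n_e = 0.04307 / 0.13 = 0.3313 m/day.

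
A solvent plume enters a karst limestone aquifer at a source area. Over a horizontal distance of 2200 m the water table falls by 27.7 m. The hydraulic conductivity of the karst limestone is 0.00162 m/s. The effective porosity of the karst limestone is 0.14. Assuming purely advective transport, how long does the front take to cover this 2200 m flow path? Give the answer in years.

0.478

Convert K: 0.00162 m/s × 86400 = 140.0 m/day.
Hydraulic gradient i = Δh / L = 27.7 / 2200 = 0.01259.
Darcy flux q = K · i = 140.0 × 0.01259 = 1.762 m/day.
Seepage velocity v = q / n_e = 1.762 / 0.14 = 12.59 m/day.
Travel time t = L / v = 2200 / 12.59 = 174.8 days = 0.4785 years.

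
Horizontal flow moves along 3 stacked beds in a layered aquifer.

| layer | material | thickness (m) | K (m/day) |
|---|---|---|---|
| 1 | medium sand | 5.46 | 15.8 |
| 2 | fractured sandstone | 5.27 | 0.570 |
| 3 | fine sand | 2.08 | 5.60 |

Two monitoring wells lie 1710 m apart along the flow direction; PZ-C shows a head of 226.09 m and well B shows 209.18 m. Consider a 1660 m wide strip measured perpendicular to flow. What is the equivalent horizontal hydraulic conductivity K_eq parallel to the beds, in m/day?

Flow is parallel to layering, so each bed carries its own Darcy discharge and the transmissivities add.
Σ(K_i·b_i) = 15.8×5.46 + 0.570×5.27 + 5.60×2.08 = 100.9 m²/day.
Total thickness b = 12.81 m, so K_eq = Σ(K_i·b_i)/b = 7.878 m/day.

7.88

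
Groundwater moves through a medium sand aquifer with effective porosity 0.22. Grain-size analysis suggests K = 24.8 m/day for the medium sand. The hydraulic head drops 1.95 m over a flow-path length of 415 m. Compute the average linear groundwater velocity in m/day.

Hydraulic gradient i = Δh / L = 1.95 / 415 = 0.004699.
Darcy flux q = K · i = 24.80 × 0.004699 = 0.1165 m/day.
Seepage velocity v = q / n_e = 0.1165 / 0.22 = 0.5297 m/day.

0.530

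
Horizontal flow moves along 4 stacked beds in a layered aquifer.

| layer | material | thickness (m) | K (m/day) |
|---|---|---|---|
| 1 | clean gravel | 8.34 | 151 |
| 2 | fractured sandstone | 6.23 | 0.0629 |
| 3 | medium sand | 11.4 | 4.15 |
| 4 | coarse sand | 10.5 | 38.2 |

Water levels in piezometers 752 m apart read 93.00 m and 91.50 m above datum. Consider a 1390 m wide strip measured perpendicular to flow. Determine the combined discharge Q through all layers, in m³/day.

Flow is parallel to layering, so each bed carries its own Darcy discharge and the transmissivities add.
Σ(K_i·b_i) = 151×8.34 + 0.0629×6.23 + 4.15×11.4 + 38.2×10.5 = 1708 m²/day.
Hydraulic gradient i = (93.00 − 91.50) / 752 = 1.5 / 752 = 0.001995.
Q = Σ(K_i·b_i) · W · i = 1708 × 1390 × 0.001995 = 4736 m³/day.

4740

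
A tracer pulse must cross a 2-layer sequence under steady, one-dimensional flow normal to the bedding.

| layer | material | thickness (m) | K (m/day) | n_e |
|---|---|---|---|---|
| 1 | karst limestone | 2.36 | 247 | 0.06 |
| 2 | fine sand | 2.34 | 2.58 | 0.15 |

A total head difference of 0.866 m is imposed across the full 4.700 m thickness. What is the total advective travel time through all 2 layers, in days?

0.521

With flow normal to the layers, continuity requires the same specific discharge q through every layer.
Σ(b_i/K_i) = 2.36/247 + 2.34/2.58 = 0.9165 d.
q = Δh / Σ(b_i/K_i) = 0.866 / 0.9165 = 0.9449 m/day.
In each layer the seepage velocity is v_i = q/n_i, so the layer transit time is t_i = b_i·n_i / q:
  layer 1 (karst limestone): t_1 = 2.36 × 0.06 / 0.9449 = 0.1499 d
  layer 2 (fine sand): t_2 = 2.34 × 0.15 / 0.9449 = 0.3715 d
Total t = Σ t_i = 0.5213 days.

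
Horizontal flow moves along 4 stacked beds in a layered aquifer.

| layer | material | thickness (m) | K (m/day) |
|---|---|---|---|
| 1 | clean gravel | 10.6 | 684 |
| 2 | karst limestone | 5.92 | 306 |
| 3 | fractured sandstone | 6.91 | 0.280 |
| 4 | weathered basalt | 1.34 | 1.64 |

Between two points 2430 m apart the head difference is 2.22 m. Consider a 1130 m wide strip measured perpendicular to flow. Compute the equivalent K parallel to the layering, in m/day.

Flow is parallel to layering, so each bed carries its own Darcy discharge and the transmissivities add.
Σ(K_i·b_i) = 684×10.6 + 306×5.92 + 0.280×6.91 + 1.64×1.34 = 9066 m²/day.
Total thickness b = 24.77 m, so K_eq = Σ(K_i·b_i)/b = 366.0 m/day.

366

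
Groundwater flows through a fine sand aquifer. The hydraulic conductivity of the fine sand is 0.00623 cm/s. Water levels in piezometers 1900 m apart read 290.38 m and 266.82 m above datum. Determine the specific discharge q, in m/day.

Convert K: 0.00623 cm/s × 864 = 5.383 m/day.
Hydraulic gradient i = (290.38 − 266.82) / 1900 = 23.56 / 1900 = 0.01240.
Specific discharge q = K · i = 5.383 × 0.01240 = 0.06675 m/day.

0.0667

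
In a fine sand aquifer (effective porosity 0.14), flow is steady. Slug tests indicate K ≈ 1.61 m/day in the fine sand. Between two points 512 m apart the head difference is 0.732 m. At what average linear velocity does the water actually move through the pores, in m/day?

Hydraulic gradient i = Δh / L = 0.732 / 512 = 0.001430.
Darcy flux q = K · i = 1.610 × 0.001430 = 0.002302 m/day.
Seepage velocity v = q / n_e = 0.002302 / 0.14 = 0.01644 m/day.

0.0164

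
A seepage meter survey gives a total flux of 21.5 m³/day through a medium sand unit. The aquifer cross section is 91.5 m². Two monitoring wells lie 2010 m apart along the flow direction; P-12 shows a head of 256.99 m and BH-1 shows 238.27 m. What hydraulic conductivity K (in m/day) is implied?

Hydraulic gradient i = (256.99 − 238.27) / 2010 = 18.72 / 2010 = 0.009313.
From Q = K·A·i, K = Q / (A·i) = 21.5 / (91.50 × 0.009313) = 25.23 m/day.

25.2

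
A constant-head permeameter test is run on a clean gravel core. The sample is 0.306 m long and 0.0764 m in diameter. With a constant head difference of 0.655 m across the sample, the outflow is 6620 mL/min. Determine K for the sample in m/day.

971

Cross-sectional area A = π·(d/2)² = π × (0.0764/2)² = 0.004584 m².
Convert discharge: 6620 mL/min = 0.0001103 m³/s.
Darcy's law rearranged: K = Q·L / (A·Δh) = 0.0001103 × 0.306 / (0.004584 × 0.655) = 0.01124 m/s = 971.5 m/day.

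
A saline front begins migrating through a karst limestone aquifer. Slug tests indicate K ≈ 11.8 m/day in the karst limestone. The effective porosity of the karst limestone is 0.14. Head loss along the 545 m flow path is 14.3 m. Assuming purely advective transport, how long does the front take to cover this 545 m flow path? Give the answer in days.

246

Hydraulic gradient i = Δh / L = 14.3 / 545 = 0.02624.
Darcy flux q = K · i = 11.80 × 0.02624 = 0.3096 m/day.
Seepage velocity v = q / n_e = 0.3096 / 0.14 = 2.212 m/day.
Travel time t = L / v = 545 / 2.212 = 246.4 days.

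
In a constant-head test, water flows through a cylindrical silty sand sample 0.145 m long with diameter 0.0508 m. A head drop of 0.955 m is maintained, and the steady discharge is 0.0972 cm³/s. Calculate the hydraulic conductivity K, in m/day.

0.629

Cross-sectional area A = π·(d/2)² = π × (0.0508/2)² = 0.002027 m².
Convert discharge: 0.0972 cm³/s = 9.720e-08 m³/s.
Darcy's law rearranged: K = Q·L / (A·Δh) = 9.720e-08 × 0.145 / (0.002027 × 0.955) = 7.281e-06 m/s = 0.6291 m/day.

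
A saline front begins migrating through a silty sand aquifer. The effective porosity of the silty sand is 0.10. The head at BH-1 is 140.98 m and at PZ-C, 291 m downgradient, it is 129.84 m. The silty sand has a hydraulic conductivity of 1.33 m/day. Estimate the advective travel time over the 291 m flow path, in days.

572

Hydraulic gradient i = (140.98 − 129.84) / 291 = 11.14 / 291 = 0.03828.
Darcy flux q = K · i = 1.330 × 0.03828 = 0.05091 m/day.
Seepage velocity v = q / n_e = 0.05091 / 0.10 = 0.5091 m/day.
Travel time t = L / v = 291 / 0.5091 = 571.5 days.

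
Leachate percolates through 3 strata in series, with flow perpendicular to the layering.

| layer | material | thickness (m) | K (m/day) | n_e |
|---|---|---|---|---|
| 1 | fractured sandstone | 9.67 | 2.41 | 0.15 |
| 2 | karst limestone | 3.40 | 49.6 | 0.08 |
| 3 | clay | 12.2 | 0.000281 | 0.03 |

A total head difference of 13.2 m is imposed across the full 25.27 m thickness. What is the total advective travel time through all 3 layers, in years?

With flow normal to the layers, continuity requires the same specific discharge q through every layer.
Σ(b_i/K_i) = 9.67/2.41 + 3.40/49.6 + 12.2/0.000281 = 43420 d.
q = Δh / Σ(b_i/K_i) = 13.2 / 43420 = 0.0003040 m/day.
In each layer the seepage velocity is v_i = q/n_i, so the layer transit time is t_i = b_i·n_i / q:
  layer 1 (fractured sandstone): t_1 = 9.67 × 0.15 / 0.0003040 = 4771 d
  layer 2 (karst limestone): t_2 = 3.40 × 0.08 / 0.0003040 = 894.7 d
  layer 3 (clay): t_3 = 12.2 × 0.03 / 0.0003040 = 1204 d
Total t = Σ t_i = 6870 days = 18.81 years.

18.8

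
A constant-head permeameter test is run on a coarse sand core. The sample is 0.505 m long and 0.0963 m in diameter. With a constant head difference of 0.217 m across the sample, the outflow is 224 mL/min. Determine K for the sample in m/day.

103

Cross-sectional area A = π·(d/2)² = π × (0.0963/2)² = 0.007284 m².
Convert discharge: 224 mL/min = 3.733e-06 m³/s.
Darcy's law rearranged: K = Q·L / (A·Δh) = 3.733e-06 × 0.505 / (0.007284 × 0.217) = 0.001193 m/s = 103.1 m/day.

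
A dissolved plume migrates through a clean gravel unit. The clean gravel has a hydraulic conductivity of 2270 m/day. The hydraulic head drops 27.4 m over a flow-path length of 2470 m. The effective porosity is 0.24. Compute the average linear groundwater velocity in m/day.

105

Hydraulic gradient i = Δh / L = 27.4 / 2470 = 0.01109.
Darcy flux q = K · i = 2270 × 0.01109 = 25.18 m/day.
Seepage velocity v = q / n_e = 25.18 / 0.24 = 104.9 m/day.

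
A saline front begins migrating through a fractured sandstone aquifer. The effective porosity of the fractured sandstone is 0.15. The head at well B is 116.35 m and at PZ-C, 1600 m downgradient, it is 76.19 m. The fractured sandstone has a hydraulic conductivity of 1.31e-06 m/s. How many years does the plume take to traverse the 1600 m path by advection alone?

231

Convert K: 1.31e-06 m/s × 86400 = 0.1132 m/day.
Hydraulic gradient i = (116.35 − 76.19) / 1600 = 40.16 / 1600 = 0.02510.
Darcy flux q = K · i = 0.1132 × 0.02510 = 0.002841 m/day.
Seepage velocity v = q / n_e = 0.002841 / 0.15 = 0.01894 m/day.
Travel time t = L / v = 1600 / 0.01894 = 84480 days = 231.3 years.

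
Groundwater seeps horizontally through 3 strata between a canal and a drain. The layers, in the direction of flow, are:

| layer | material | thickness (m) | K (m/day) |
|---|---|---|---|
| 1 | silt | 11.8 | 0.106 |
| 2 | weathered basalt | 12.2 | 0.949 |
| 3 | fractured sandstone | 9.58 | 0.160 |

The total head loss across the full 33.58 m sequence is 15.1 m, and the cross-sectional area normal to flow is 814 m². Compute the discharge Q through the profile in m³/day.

66.8

Flow is perpendicular to layering, so the layers act in series and the equivalent K is the thickness-weighted harmonic mean.
Total thickness L = 11.8 + 12.2 + 9.58 = 33.58 m.
Σ(b_i/K_i) = 11.8/0.106 + 12.2/0.949 + 9.58/0.160 = 184.1 d.
K_eq = L / Σ(b_i/K_i) = 33.58 / 184.1 = 0.1824 m/day.
Q = K_eq · A · (Δh/L) = 0.1824 × 814 × (15.1/33.58) = 66.78 m³/day.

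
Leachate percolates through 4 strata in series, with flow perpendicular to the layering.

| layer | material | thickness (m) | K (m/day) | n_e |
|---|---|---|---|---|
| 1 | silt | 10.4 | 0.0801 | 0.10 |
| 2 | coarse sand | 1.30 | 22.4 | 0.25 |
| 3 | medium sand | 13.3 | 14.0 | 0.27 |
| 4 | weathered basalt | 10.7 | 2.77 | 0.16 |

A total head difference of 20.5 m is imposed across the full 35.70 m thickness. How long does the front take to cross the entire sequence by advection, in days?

With flow normal to the layers, continuity requires the same specific discharge q through every layer.
Σ(b_i/K_i) = 10.4/0.0801 + 1.30/22.4 + 13.3/14.0 + 10.7/2.77 = 134.7 d.
q = Δh / Σ(b_i/K_i) = 20.5 / 134.7 = 0.1522 m/day.
In each layer the seepage velocity is v_i = q/n_i, so the layer transit time is t_i = b_i·n_i / q:
  layer 1 (silt): t_1 = 10.4 × 0.10 / 0.1522 = 6.834 d
  layer 2 (coarse sand): t_2 = 1.30 × 0.25 / 0.1522 = 2.136 d
  layer 3 (medium sand): t_3 = 13.3 × 0.27 / 0.1522 = 23.60 d
  layer 4 (weathered basalt): t_4 = 10.7 × 0.16 / 0.1522 = 11.25 d
Total t = Σ t_i = 43.82 days.

43.8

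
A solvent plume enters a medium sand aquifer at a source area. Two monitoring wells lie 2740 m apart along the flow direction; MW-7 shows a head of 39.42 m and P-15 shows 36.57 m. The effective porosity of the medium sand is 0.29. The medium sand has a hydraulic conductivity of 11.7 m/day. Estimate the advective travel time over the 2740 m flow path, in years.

179

Hydraulic gradient i = (39.42 − 36.57) / 2740 = 2.85 / 2740 = 0.001040.
Darcy flux q = K · i = 11.70 × 0.001040 = 0.01217 m/day.
Seepage velocity v = q / n_e = 0.01217 / 0.29 = 0.04196 m/day.
Travel time t = L / v = 2740 / 0.04196 = 65293 days = 178.8 years.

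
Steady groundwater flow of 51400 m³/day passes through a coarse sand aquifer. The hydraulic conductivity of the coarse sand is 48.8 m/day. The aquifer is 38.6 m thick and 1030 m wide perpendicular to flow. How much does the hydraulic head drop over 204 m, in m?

Cross-sectional area A = 1030 × 38.6 = 39758 m².
From Q = K·A·i, i = Q / (K·A) = 51400 / (48.80 × 39758) = 0.02649.
Head loss Δh = i · L = 0.02649 × 204 = 5.404 m.

5.40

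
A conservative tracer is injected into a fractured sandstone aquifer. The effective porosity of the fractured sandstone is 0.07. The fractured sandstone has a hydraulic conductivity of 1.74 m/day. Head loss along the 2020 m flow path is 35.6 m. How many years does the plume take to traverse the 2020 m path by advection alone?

Hydraulic gradient i = Δh / L = 35.6 / 2020 = 0.01762.
Darcy flux q = K · i = 1.740 × 0.01762 = 0.03067 m/day.
Seepage velocity v = q / n_e = 0.03067 / 0.07 = 0.4381 m/day.
Travel time t = L / v = 2020 / 0.4381 = 4611 days = 12.62 years.

12.6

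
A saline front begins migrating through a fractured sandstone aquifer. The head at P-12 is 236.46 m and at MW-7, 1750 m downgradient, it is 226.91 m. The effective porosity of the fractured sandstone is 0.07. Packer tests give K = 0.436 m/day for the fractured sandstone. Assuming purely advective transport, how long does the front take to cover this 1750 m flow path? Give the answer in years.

141

Hydraulic gradient i = (236.46 − 226.91) / 1750 = 9.55 / 1750 = 0.005457.
Darcy flux q = K · i = 0.4360 × 0.005457 = 0.002379 m/day.
Seepage velocity v = q / n_e = 0.002379 / 0.07 = 0.03399 m/day.
Travel time t = L / v = 1750 / 0.03399 = 51485 days = 141.0 years.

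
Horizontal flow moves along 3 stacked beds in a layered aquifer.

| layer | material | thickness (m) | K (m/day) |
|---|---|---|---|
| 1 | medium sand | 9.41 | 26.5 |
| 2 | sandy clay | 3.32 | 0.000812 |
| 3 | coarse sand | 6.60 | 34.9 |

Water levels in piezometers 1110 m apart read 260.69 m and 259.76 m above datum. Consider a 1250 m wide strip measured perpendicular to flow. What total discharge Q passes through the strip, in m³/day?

Flow is parallel to layering, so each bed carries its own Darcy discharge and the transmissivities add.
Σ(K_i·b_i) = 26.5×9.41 + 0.000812×3.32 + 34.9×6.60 = 479.7 m²/day.
Hydraulic gradient i = (260.69 − 259.76) / 1110 = 0.93 / 1110 = 0.0008378.
Q = Σ(K_i·b_i) · W · i = 479.7 × 1250 × 0.0008378 = 502.4 m³/day.

502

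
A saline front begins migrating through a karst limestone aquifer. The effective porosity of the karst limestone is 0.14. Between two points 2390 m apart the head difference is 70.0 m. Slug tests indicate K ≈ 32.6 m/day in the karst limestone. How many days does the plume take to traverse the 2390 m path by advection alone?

350

Hydraulic gradient i = Δh / L = 70.0 / 2390 = 0.02929.
Darcy flux q = K · i = 32.60 × 0.02929 = 0.9548 m/day.
Seepage velocity v = q / n_e = 0.9548 / 0.14 = 6.820 m/day.
Travel time t = L / v = 2390 / 6.820 = 350.4 days.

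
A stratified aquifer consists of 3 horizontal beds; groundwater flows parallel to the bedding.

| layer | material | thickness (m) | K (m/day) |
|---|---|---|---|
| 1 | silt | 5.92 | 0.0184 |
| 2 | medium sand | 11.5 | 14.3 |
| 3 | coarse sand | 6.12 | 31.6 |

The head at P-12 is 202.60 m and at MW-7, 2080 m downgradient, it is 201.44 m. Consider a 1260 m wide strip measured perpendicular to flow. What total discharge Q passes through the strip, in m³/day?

252

Flow is parallel to layering, so each bed carries its own Darcy discharge and the transmissivities add.
Σ(K_i·b_i) = 0.0184×5.92 + 14.3×11.5 + 31.6×6.12 = 358.0 m²/day.
Hydraulic gradient i = (202.60 − 201.44) / 2080 = 1.16 / 2080 = 0.0005577.
Q = Σ(K_i·b_i) · W · i = 358.0 × 1260 × 0.0005577 = 251.5 m³/day.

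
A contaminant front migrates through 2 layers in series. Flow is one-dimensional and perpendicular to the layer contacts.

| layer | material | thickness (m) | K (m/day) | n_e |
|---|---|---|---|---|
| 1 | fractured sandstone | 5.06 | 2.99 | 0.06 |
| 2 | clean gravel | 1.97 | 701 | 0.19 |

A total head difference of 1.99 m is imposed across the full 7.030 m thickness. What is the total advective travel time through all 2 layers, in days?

0.577

With flow normal to the layers, continuity requires the same specific discharge q through every layer.
Σ(b_i/K_i) = 5.06/2.99 + 1.97/701 = 1.695 d.
q = Δh / Σ(b_i/K_i) = 1.99 / 1.695 = 1.174 m/day.
In each layer the seepage velocity is v_i = q/n_i, so the layer transit time is t_i = b_i·n_i / q:
  layer 1 (fractured sandstone): t_1 = 5.06 × 0.06 / 1.174 = 0.2586 d
  layer 2 (clean gravel): t_2 = 1.97 × 0.19 / 1.174 = 0.3188 d
Total t = Σ t_i = 0.5774 days.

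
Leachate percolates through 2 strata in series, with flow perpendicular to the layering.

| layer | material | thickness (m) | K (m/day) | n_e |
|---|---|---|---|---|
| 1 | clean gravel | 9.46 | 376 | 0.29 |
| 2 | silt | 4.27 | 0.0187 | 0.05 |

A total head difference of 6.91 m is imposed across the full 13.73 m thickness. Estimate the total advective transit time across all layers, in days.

97.7

With flow normal to the layers, continuity requires the same specific discharge q through every layer.
Σ(b_i/K_i) = 9.46/376 + 4.27/0.0187 = 228.4 d.
q = Δh / Σ(b_i/K_i) = 6.91 / 228.4 = 0.03026 m/day.
In each layer the seepage velocity is v_i = q/n_i, so the layer transit time is t_i = b_i·n_i / q:
  layer 1 (clean gravel): t_1 = 9.46 × 0.29 / 0.03026 = 90.67 d
  layer 2 (silt): t_2 = 4.27 × 0.05 / 0.03026 = 7.056 d
Total t = Σ t_i = 97.72 days.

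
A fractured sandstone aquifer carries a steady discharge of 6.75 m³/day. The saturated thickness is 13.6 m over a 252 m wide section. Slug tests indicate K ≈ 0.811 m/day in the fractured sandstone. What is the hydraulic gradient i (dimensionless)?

0.00243

Cross-sectional area A = 252 × 13.6 = 3427 m².
From Q = K·A·i, i = Q / (K·A) = 6.75 / (0.8110 × 3427) = 0.002429.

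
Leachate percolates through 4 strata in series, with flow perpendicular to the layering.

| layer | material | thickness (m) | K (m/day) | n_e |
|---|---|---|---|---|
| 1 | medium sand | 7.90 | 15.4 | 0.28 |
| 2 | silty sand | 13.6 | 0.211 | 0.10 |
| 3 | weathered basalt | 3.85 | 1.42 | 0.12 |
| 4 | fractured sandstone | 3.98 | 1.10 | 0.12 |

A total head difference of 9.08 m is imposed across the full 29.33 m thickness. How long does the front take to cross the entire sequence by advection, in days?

With flow normal to the layers, continuity requires the same specific discharge q through every layer.
Σ(b_i/K_i) = 7.90/15.4 + 13.6/0.211 + 3.85/1.42 + 3.98/1.10 = 71.30 d.
q = Δh / Σ(b_i/K_i) = 9.08 / 71.30 = 0.1274 m/day.
In each layer the seepage velocity is v_i = q/n_i, so the layer transit time is t_i = b_i·n_i / q:
  layer 1 (medium sand): t_1 = 7.90 × 0.28 / 0.1274 = 17.37 d
  layer 2 (silty sand): t_2 = 13.6 × 0.10 / 0.1274 = 10.68 d
  layer 3 (weathered basalt): t_3 = 3.85 × 0.12 / 0.1274 = 3.628 d
  layer 4 (fractured sandstone): t_4 = 3.98 × 0.12 / 0.1274 = 3.750 d
Total t = Σ t_i = 35.43 days.

35.4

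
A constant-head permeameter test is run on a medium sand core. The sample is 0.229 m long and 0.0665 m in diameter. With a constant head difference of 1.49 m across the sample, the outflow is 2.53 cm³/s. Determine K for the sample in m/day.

Cross-sectional area A = π·(d/2)² = π × (0.0665/2)² = 0.003473 m².
Convert discharge: 2.53 cm³/s = 2.530e-06 m³/s.
Darcy's law rearranged: K = Q·L / (A·Δh) = 2.530e-06 × 0.229 / (0.003473 × 1.49) = 0.0001120 m/s = 9.673 m/day.

9.67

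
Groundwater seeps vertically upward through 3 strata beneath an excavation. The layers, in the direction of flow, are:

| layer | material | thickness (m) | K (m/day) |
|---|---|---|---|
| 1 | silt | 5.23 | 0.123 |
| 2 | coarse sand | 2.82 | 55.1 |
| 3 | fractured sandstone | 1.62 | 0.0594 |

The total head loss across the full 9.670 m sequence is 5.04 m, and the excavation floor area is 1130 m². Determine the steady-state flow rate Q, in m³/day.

81.5

Flow is perpendicular to layering, so the layers act in series and the equivalent K is the thickness-weighted harmonic mean.
Total thickness L = 5.23 + 2.82 + 1.62 = 9.670 m.
Σ(b_i/K_i) = 5.23/0.123 + 2.82/55.1 + 1.62/0.0594 = 69.84 d.
K_eq = L / Σ(b_i/K_i) = 9.670 / 69.84 = 0.1385 m/day.
Q = K_eq · A · (Δh/L) = 0.1385 × 1130 × (5.04/9.670) = 81.54 m³/day.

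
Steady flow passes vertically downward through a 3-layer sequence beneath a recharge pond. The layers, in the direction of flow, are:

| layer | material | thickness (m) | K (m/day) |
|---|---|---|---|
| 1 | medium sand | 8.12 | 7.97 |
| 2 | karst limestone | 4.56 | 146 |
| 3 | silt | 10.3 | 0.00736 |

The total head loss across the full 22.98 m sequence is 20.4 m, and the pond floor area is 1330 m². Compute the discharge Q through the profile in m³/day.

Flow is perpendicular to layering, so the layers act in series and the equivalent K is the thickness-weighted harmonic mean.
Total thickness L = 8.12 + 4.56 + 10.3 = 22.98 m.
Σ(b_i/K_i) = 8.12/7.97 + 4.56/146 + 10.3/0.00736 = 1401 d.
K_eq = L / Σ(b_i/K_i) = 22.98 / 1401 = 0.01641 m/day.
Q = K_eq · A · (Δh/L) = 0.01641 × 1330 × (20.4/22.98) = 19.37 m³/day.

19.4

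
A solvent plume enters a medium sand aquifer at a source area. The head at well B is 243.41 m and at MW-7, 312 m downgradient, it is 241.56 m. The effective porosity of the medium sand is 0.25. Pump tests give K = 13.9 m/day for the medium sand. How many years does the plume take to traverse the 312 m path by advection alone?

2.59

Hydraulic gradient i = (243.41 − 241.56) / 312 = 1.85 / 312 = 0.005929.
Darcy flux q = K · i = 13.90 × 0.005929 = 0.08242 m/day.
Seepage velocity v = q / n_e = 0.08242 / 0.25 = 0.3297 m/day.
Travel time t = L / v = 312 / 0.3297 = 946.4 days = 2.591 years.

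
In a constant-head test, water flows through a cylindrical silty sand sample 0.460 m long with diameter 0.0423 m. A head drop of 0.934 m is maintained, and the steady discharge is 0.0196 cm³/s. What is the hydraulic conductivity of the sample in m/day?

Cross-sectional area A = π·(d/2)² = π × (0.0423/2)² = 0.001405 m².
Convert discharge: 0.0196 cm³/s = 1.960e-08 m³/s.
Darcy's law rearranged: K = Q·L / (A·Δh) = 1.960e-08 × 0.460 / (0.001405 × 0.934) = 6.869e-06 m/s = 0.5935 m/day.

0.593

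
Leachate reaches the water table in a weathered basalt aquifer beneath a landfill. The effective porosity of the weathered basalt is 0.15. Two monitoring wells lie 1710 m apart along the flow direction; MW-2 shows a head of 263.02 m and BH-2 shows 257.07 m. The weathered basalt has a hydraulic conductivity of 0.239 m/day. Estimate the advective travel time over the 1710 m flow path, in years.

Hydraulic gradient i = (263.02 − 257.07) / 1710 = 5.95 / 1710 = 0.003480.
Darcy flux q = K · i = 0.2390 × 0.003480 = 0.0008316 m/day.
Seepage velocity v = q / n_e = 0.0008316 / 0.15 = 0.005544 m/day.
Travel time t = L / v = 1710 / 0.005544 = 3.084e+05 days = 844.5 years.

844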